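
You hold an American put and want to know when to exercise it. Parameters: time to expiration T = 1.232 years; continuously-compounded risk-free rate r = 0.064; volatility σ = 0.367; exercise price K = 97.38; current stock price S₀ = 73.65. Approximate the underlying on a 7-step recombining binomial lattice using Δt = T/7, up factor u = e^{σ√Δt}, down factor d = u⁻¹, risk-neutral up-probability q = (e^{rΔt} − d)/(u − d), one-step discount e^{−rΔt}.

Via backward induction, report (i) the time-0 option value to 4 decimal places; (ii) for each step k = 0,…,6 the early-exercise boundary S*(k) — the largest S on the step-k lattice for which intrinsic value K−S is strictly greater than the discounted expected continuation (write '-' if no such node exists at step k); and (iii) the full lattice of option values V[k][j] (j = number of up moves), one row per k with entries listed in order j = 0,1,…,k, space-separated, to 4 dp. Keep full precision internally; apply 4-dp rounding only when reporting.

price = 25.6459
boundary = - 63.1403 54.1303 63.1403 54.1303 63.1403 73.6500
tree:
25.6459
34.2397 17.5739
43.2497 24.9889 10.5057
50.9740 34.2397 16.2404 4.9690
57.5960 43.2497 24.1697 8.6238 1.4010
63.2731 50.9740 34.2397 14.5775 2.8238 0.0000
68.1401 57.5960 43.2497 23.7300 5.6913 0.0000 0.0000
72.3126 63.2731 50.9740 34.2397 11.4709 0.0000 0.0000 0.0000

Δt=0.17600, u=1.16645, d=0.85730, q=0.49823, disc=e^(-rΔt)=0.98880
k=7 terminal: V=max(K-S,0) → 72.3126 63.2731 50.9740 34.2397 11.4709 0.0000 0.0000 0.0000
k=6: j=0 S=29.2399 intr=68.1401 cont=67.0494 V=68.1401[EX]; j=1 S=39.7840 intr=57.5960 cont=56.5053 V=57.5960[EX]; j=2 S=54.1303 intr=43.2497 cont=42.1590 V=43.2497[EX]; j=3 S=73.6500 intr=23.7300 cont=22.6393 V=23.7300[EX]; j=4 S=100.2086 intr=0.0000 cont=5.6913 V=5.6913[hold]; j=5 S=136.3445 intr=0.0000 cont=0.0000 V=0.0000[hold]; j=6 S=185.5111 intr=0.0000 cont=0.0000 V=0.0000[hold]  S*(6)=73.6500
k=5: j=0 S=34.1069 intr=63.2731 cont=62.1824 V=63.2731[EX]; j=1 S=46.4060 intr=50.9740 cont=49.8833 V=50.9740[EX]; j=2 S=63.1403 intr=34.2397 cont=33.1490 V=34.2397[EX]; j=3 S=85.9091 intr=11.4709 cont=14.5775 V=14.5775[hold]; j=4 S=116.8884 intr=0.0000 cont=2.8238 V=2.8238[hold]; j=5 S=159.0391 intr=0.0000 cont=0.0000 V=0.0000[hold]  S*(5)=63.1403
k=4: j=0 S=39.7840 intr=57.5960 cont=56.5053 V=57.5960[EX]; j=1 S=54.1303 intr=43.2497 cont=42.1590 V=43.2497[EX]; j=2 S=73.6500 intr=23.7300 cont=24.1697 V=24.1697[hold]; j=3 S=100.2086 intr=0.0000 cont=8.6238 V=8.6238[hold]; j=4 S=136.3445 intr=0.0000 cont=1.4010 V=1.4010[hold]  S*(4)=54.1303
k=3: j=0 S=46.4060 intr=50.9740 cont=49.8833 V=50.9740[EX]; j=1 S=63.1403 intr=34.2397 cont=33.3656 V=34.2397[EX]; j=2 S=85.9091 intr=11.4709 cont=16.2404 V=16.2404[hold]; j=3 S=116.8884 intr=0.0000 cont=4.9690 V=4.9690[hold]  S*(3)=63.1403
k=2: j=0 S=54.1303 intr=43.2497 cont=42.1590 V=43.2497[EX]; j=1 S=73.6500 intr=23.7300 cont=24.9889 V=24.9889[hold]; j=2 S=100.2086 intr=0.0000 cont=10.5057 V=10.5057[hold]  S*(2)=54.1303
k=1: j=0 S=63.1403 intr=34.2397 cont=33.7692 V=34.2397[EX]; j=1 S=85.9091 intr=11.4709 cont=17.5739 V=17.5739[hold]  S*(1)=63.1403
k=0: j=0 S=73.6500 intr=23.7300 cont=25.6459 V=25.6459[hold]  S*(0)=-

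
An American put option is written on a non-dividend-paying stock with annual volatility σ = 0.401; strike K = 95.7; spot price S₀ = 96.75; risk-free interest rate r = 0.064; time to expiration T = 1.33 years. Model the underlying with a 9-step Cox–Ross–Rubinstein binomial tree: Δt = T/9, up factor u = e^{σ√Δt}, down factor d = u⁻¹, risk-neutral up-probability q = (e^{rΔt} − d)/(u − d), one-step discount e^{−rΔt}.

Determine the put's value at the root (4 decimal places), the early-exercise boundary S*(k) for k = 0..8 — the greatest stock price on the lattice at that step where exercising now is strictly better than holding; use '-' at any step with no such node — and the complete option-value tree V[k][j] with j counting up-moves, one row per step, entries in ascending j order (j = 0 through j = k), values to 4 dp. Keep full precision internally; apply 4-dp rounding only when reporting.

params: Δt=0.14778 u=1.16667 d=0.85714 q=0.49224 e^(-rΔt)=0.99059
t_9 payoffs: 71.5384 62.8133 50.9375 34.7731 12.7715 0.0000 0.0000 0.0000 0.0000 0.0000
t_8: node(8,0) S=28.1885 payoff=67.5115 vs cont=66.6106 → 67.5115 [stop]  node(8,1) S=38.3678 payoff=57.3322 vs cont=56.4313 → 57.3322 [stop]  node(8,2) S=52.2230 payoff=43.4770 vs cont=42.5762 → 43.4770 [stop]  node(8,3) S=71.0815 payoff=24.6185 vs cont=23.7177 → 24.6185 [stop]  node(8,4) S=96.7500 payoff=0.0000 vs cont=6.4238 → 6.4238 [wait]  node(8,5) S=131.6878 payoff=0.0000 vs cont=0.0000 → 0.0000 [wait]  node(8,6) S=179.2422 payoff=0.0000 vs cont=0.0000 → 0.0000 [wait]  node(8,7) S=243.9692 payoff=0.0000 vs cont=0.0000 → 0.0000 [wait]  node(8,8) S=332.0700 payoff=0.0000 vs cont=0.0000 → 0.0000 [wait]  ⇒ S*(8)=71.0815
t_7: node(7,0) S=32.8867 payoff=62.8133 vs cont=61.9125 → 62.8133 [stop]  node(7,1) S=44.7625 payoff=50.9375 vs cont=50.0367 → 50.9375 [stop]  node(7,2) S=60.9269 payoff=34.7731 vs cont=33.8723 → 34.7731 [stop]  node(7,3) S=82.9285 payoff=12.7715 vs cont=15.5150 → 15.5150 [wait]  node(7,4) S=112.8751 payoff=0.0000 vs cont=3.2311 → 3.2311 [wait]  node(7,5) S=153.6360 payoff=0.0000 vs cont=0.0000 → 0.0000 [wait]  node(7,6) S=209.1162 payoff=0.0000 vs cont=0.0000 → 0.0000 [wait]  node(7,7) S=284.6310 payoff=0.0000 vs cont=0.0000 → 0.0000 [wait]  ⇒ S*(7)=60.9269
t_6: node(6,0) S=38.3678 payoff=57.3322 vs cont=56.4313 → 57.3322 [stop]  node(6,1) S=52.2230 payoff=43.4770 vs cont=42.5762 → 43.4770 [stop]  node(6,2) S=71.0815 payoff=24.6185 vs cont=25.0554 → 25.0554 [wait]  node(6,3) S=96.7500 payoff=0.0000 vs cont=9.3792 → 9.3792 [wait]  node(6,4) S=131.6878 payoff=0.0000 vs cont=1.6252 → 1.6252 [wait]  node(6,5) S=179.2422 payoff=0.0000 vs cont=0.0000 → 0.0000 [wait]  node(6,6) S=243.9692 payoff=0.0000 vs cont=0.0000 → 0.0000 [wait]  ⇒ S*(6)=52.2230
t_5: node(5,0) S=44.7625 payoff=50.9375 vs cont=50.0367 → 50.9375 [stop]  node(5,1) S=60.9269 payoff=34.7731 vs cont=34.0853 → 34.7731 [stop]  node(5,2) S=82.9285 payoff=12.7715 vs cont=17.1758 → 17.1758 [wait]  node(5,3) S=112.8751 payoff=0.0000 vs cont=5.5100 → 5.5100 [wait]  node(5,4) S=153.6360 payoff=0.0000 vs cont=0.8174 → 0.8174 [wait]  node(5,5) S=209.1162 payoff=0.0000 vs cont=0.0000 → 0.0000 [wait]  ⇒ S*(5)=60.9269
t_4: node(4,0) S=52.2230 payoff=43.4770 vs cont=42.5762 → 43.4770 [stop]  node(4,1) S=71.0815 payoff=24.6185 vs cont=25.8652 → 25.8652 [wait]  node(4,2) S=96.7500 payoff=0.0000 vs cont=11.3258 → 11.3258 [wait]  node(4,3) S=131.6878 payoff=0.0000 vs cont=3.1700 → 3.1700 [wait]  node(4,4) S=179.2422 payoff=0.0000 vs cont=0.4112 → 0.4112 [wait]  ⇒ S*(4)=52.2230
t_3: node(3,0) S=60.9269 payoff=34.7731 vs cont=34.4802 → 34.7731 [stop]  node(3,1) S=82.9285 payoff=12.7715 vs cont=18.5323 → 18.5323 [wait]  node(3,2) S=112.8751 payoff=0.0000 vs cont=7.2424 → 7.2424 [wait]  node(3,3) S=153.6360 payoff=0.0000 vs cont=1.7949 → 1.7949 [wait]  ⇒ S*(3)=60.9269
t_2: node(2,0) S=71.0815 payoff=24.6185 vs cont=26.5267 → 26.5267 [wait]  node(2,1) S=96.7500 payoff=0.0000 vs cont=12.8528 → 12.8528 [wait]  node(2,2) S=131.6878 payoff=0.0000 vs cont=4.5180 → 4.5180 [wait]  ⇒ S*(2)=-
t_1: node(1,0) S=82.9285 payoff=12.7715 vs cont=19.6095 → 19.6095 [wait]  node(1,1) S=112.8751 payoff=0.0000 vs cont=8.6677 → 8.6677 [wait]  ⇒ S*(1)=-
t_0: node(0,0) S=96.7500 payoff=0.0000 vs cont=14.0897 → 14.0897 [wait]  ⇒ S*(0)=-

price = 14.0897
boundary = - - - 60.9269 52.2230 60.9269 52.2230 60.9269 71.0815
tree:
14.0897
19.6095 8.6677
26.5267 12.8528 4.5180
34.7731 18.5323 7.2424 1.7949
43.4770 25.8652 11.3258 3.1700 0.4112
50.9375 34.7731 17.1758 5.5100 0.8174 0.0000
57.3322 43.4770 25.0554 9.3792 1.6252 0.0000 0.0000
62.8133 50.9375 34.7731 15.5150 3.2311 0.0000 0.0000 0.0000
67.5115 57.3322 43.4770 24.6185 6.4238 0.0000 0.0000 0.0000 0.0000
71.5384 62.8133 50.9375 34.7731 12.7715 0.0000 0.0000 0.0000 0.0000 0.0000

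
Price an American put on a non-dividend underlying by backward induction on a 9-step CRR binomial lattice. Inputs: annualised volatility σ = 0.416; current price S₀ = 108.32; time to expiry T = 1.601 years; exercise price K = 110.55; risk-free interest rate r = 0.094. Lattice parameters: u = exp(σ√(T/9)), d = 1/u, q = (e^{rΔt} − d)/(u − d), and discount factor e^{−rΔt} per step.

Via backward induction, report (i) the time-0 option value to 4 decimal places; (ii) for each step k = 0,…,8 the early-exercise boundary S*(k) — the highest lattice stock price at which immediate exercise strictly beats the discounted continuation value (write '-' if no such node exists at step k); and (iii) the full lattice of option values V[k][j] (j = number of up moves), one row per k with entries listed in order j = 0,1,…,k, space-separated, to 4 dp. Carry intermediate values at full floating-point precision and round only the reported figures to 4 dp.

price = 17.5612
boundary = - - - 63.9897 76.2623 63.9897 76.2623 63.9897 76.2623
tree:
17.5612
25.0239 10.8060
34.6596 16.3803 5.6828
46.5603 24.1098 9.3232 2.2910
56.8579 34.2877 14.9022 4.1460 0.5426
65.4983 46.5603 23.0642 7.3700 1.1125 0.0000
72.7483 56.8579 34.2877 12.7927 2.2810 0.0000 0.0000
78.8315 65.4983 46.5603 21.4762 4.6769 0.0000 0.0000 0.0000
83.9358 72.7483 56.8579 34.2877 9.5893 0.0000 0.0000 0.0000 0.0000
88.2187 78.8315 65.4983 46.5603 19.6615 0.0000 0.0000 0.0000 0.0000 0.0000

params: Δt=0.17789 u=1.19179 d=0.83907 q=0.50405 e^(-rΔt)=0.98342
t_9 payoffs: 88.2187 78.8315 65.4983 46.5603 19.6615 0.0000 0.0000 0.0000 0.0000 0.0000
t_8: node(8,0) S=26.6142 payoff=83.9358 vs cont=82.1026 → 83.9358 [stop]  node(8,1) S=37.8017 payoff=72.7483 vs cont=70.9151 → 72.7483 [stop]  node(8,2) S=53.6921 payoff=56.8579 vs cont=55.0247 → 56.8579 [stop]  node(8,3) S=76.2623 payoff=34.2877 vs cont=32.4545 → 34.2877 [stop]  node(8,4) S=108.3200 payoff=2.2300 vs cont=9.5893 → 9.5893 [wait]  node(8,5) S=153.8536 payoff=0.0000 vs cont=0.0000 → 0.0000 [wait]  node(8,6) S=218.5278 payoff=0.0000 vs cont=0.0000 → 0.0000 [wait]  node(8,7) S=310.3885 payoff=0.0000 vs cont=0.0000 → 0.0000 [wait]  node(8,8) S=440.8639 payoff=0.0000 vs cont=0.0000 → 0.0000 [wait]  ⇒ S*(8)=76.2623
t_7: node(7,0) S=31.7185 payoff=78.8315 vs cont=76.9983 → 78.8315 [stop]  node(7,1) S=45.0517 payoff=65.4983 vs cont=63.6651 → 65.4983 [stop]  node(7,2) S=63.9897 payoff=46.5603 vs cont=44.7271 → 46.5603 [stop]  node(7,3) S=90.8885 payoff=19.6615 vs cont=21.4762 → 21.4762 [wait]  node(7,4) S=129.0946 payoff=0.0000 vs cont=4.6769 → 4.6769 [wait]  node(7,5) S=183.3611 payoff=0.0000 vs cont=0.0000 → 0.0000 [wait]  node(7,6) S=260.4390 payoff=0.0000 vs cont=0.0000 → 0.0000 [wait]  node(7,7) S=369.9177 payoff=0.0000 vs cont=0.0000 → 0.0000 [wait]  ⇒ S*(7)=63.9897
t_6: node(6,0) S=37.8017 payoff=72.7483 vs cont=70.9151 → 72.7483 [stop]  node(6,1) S=53.6921 payoff=56.8579 vs cont=55.0247 → 56.8579 [stop]  node(6,2) S=76.2623 payoff=34.2877 vs cont=33.3541 → 34.2877 [stop]  node(6,3) S=108.3200 payoff=2.2300 vs cont=12.7927 → 12.7927 [wait]  node(6,4) S=153.8536 payoff=0.0000 vs cont=2.2810 → 2.2810 [wait]  node(6,5) S=218.5278 payoff=0.0000 vs cont=0.0000 → 0.0000 [wait]  node(6,6) S=310.3885 payoff=0.0000 vs cont=0.0000 → 0.0000 [wait]  ⇒ S*(6)=76.2623
t_5: node(5,0) S=45.0517 payoff=65.4983 vs cont=63.6651 → 65.4983 [stop]  node(5,1) S=63.9897 payoff=46.5603 vs cont=44.7271 → 46.5603 [stop]  node(5,2) S=90.8885 payoff=19.6615 vs cont=23.0642 → 23.0642 [wait]  node(5,3) S=129.0946 payoff=0.0000 vs cont=7.3700 → 7.3700 [wait]  node(5,4) S=183.3611 payoff=0.0000 vs cont=1.1125 → 1.1125 [wait]  node(5,5) S=260.4390 payoff=0.0000 vs cont=0.0000 → 0.0000 [wait]  ⇒ S*(5)=63.9897
t_4: node(4,0) S=53.6921 payoff=56.8579 vs cont=55.0247 → 56.8579 [stop]  node(4,1) S=76.2623 payoff=34.2877 vs cont=34.1413 → 34.2877 [stop]  node(4,2) S=108.3200 payoff=2.2300 vs cont=14.9022 → 14.9022 [wait]  node(4,3) S=153.8536 payoff=0.0000 vs cont=4.1460 → 4.1460 [wait]  node(4,4) S=218.5278 payoff=0.0000 vs cont=0.5426 → 0.5426 [wait]  ⇒ S*(4)=76.2623
t_3: node(3,0) S=63.9897 payoff=46.5603 vs cont=44.7271 → 46.5603 [stop]  node(3,1) S=90.8885 payoff=19.6615 vs cont=24.1098 → 24.1098 [wait]  node(3,2) S=129.0946 payoff=0.0000 vs cont=9.3232 → 9.3232 [wait]  node(3,3) S=183.3611 payoff=0.0000 vs cont=2.2910 → 2.2910 [wait]  ⇒ S*(3)=63.9897
t_2: node(2,0) S=76.2623 payoff=34.2877 vs cont=34.6596 → 34.6596 [wait]  node(2,1) S=108.3200 payoff=2.2300 vs cont=16.3803 → 16.3803 [wait]  node(2,2) S=153.8536 payoff=0.0000 vs cont=5.6828 → 5.6828 [wait]  ⇒ S*(2)=-
t_1: node(1,0) S=90.8885 payoff=19.6615 vs cont=25.0239 → 25.0239 [wait]  node(1,1) S=129.0946 payoff=0.0000 vs cont=10.8060 → 10.8060 [wait]  ⇒ S*(1)=-
t_0: node(0,0) S=108.3200 payoff=2.2300 vs cont=17.5612 → 17.5612 [wait]  ⇒ S*(0)=-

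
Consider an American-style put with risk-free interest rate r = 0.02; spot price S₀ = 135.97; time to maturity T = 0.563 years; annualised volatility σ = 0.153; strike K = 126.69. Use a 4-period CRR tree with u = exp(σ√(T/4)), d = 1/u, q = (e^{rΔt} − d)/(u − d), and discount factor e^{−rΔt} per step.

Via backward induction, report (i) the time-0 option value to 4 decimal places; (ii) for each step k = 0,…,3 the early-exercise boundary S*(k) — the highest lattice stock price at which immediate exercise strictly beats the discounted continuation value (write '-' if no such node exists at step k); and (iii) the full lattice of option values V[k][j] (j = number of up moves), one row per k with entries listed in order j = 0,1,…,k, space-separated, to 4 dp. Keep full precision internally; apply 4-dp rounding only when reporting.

Δt=0.14075  u=1.05908  d=0.94422  q=0.51020  discount=0.99719
step 4 (expiry): payoffs max(K−S,0) = 18.6143 5.4668 0.0000 0.0000 0.0000
step 3: (k=3,j=0): S=114.4608, (K−S)⁺=12.2292, hold=11.8730 ⇒ V=12.2292 exercise | (k=3,j=1): S=128.3850, (K−S)⁺=0.0000, hold=2.6701 ⇒ V=2.6701 continue | (k=3,j=2): S=144.0031, (K−S)⁺=0.0000, hold=0.0000 ⇒ V=0.0000 continue | (k=3,j=3): S=161.5211, (K−S)⁺=0.0000, hold=0.0000 ⇒ V=0.0000 continue  boundary S*=114.4608
step 2: (k=2,j=0): S=121.2232, (K−S)⁺=5.4668, hold=7.3315 ⇒ V=7.3315 continue | (k=2,j=1): S=135.9700, (K−S)⁺=0.0000, hold=1.3042 ⇒ V=1.3042 continue | (k=2,j=2): S=152.5108, (K−S)⁺=0.0000, hold=0.0000 ⇒ V=0.0000 continue  boundary S*=-
step 1: (k=1,j=0): S=128.3850, (K−S)⁺=0.0000, hold=4.2444 ⇒ V=4.2444 continue | (k=1,j=1): S=144.0031, (K−S)⁺=0.0000, hold=0.6370 ⇒ V=0.6370 continue  boundary S*=-
step 0: (k=0,j=0): S=135.9700, (K−S)⁺=0.0000, hold=2.3972 ⇒ V=2.3972 continue  boundary S*=-

price = 2.3972
boundary = - - - 114.4608
tree:
2.3972
4.2444 0.6370
7.3315 1.3042 0.0000
12.2292 2.6701 0.0000 0.0000
18.6143 5.4668 0.0000 0.0000 0.0000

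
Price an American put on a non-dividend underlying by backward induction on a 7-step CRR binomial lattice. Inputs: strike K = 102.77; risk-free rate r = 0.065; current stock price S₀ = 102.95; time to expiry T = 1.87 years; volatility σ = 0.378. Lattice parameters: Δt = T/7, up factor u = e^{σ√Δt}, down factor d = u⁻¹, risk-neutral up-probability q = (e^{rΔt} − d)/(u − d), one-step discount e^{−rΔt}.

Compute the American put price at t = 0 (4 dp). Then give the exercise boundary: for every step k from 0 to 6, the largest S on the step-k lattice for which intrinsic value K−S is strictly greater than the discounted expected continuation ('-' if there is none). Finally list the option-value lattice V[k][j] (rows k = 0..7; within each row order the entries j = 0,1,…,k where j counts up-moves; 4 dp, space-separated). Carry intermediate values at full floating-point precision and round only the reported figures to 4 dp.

Δt=0.26714, u=1.21576, d=0.82253, q=0.49585, disc=e^(-rΔt)=0.98279
k=7 terminal: V=max(K-S,0) → 76.5470 64.0103 45.4800 18.0907 0.0000 0.0000 0.0000 0.0000
k=6: j=0 S=31.8809 intr=70.8891 cont=69.1199 V=70.8891[EX]; j=1 S=47.1226 intr=55.6474 cont=53.8783 V=55.6474[EX]; j=2 S=69.6511 intr=33.1189 cont=31.3498 V=33.1189[EX]; j=3 S=102.9500 intr=0.0000 cont=8.9634 V=8.9634[hold]; j=4 S=152.1685 intr=0.0000 cont=0.0000 V=0.0000[hold]; j=5 S=224.9175 intr=0.0000 cont=0.0000 V=0.0000[hold]; j=6 S=332.4465 intr=0.0000 cont=0.0000 V=0.0000[hold]  S*(6)=69.6511
k=5: j=0 S=38.7597 intr=64.0103 cont=62.2412 V=64.0103[EX]; j=1 S=57.2900 intr=45.4800 cont=43.7109 V=45.4800[EX]; j=2 S=84.6793 intr=18.0907 cont=20.7773 V=20.7773[hold]; j=3 S=125.1629 intr=0.0000 cont=4.4410 V=4.4410[hold]; j=4 S=185.0010 intr=0.0000 cont=0.0000 V=0.0000[hold]; j=5 S=273.4466 intr=0.0000 cont=0.0000 V=0.0000[hold]  S*(5)=57.2900
k=4: j=0 S=47.1226 intr=55.6474 cont=53.8783 V=55.6474[EX]; j=1 S=69.6511 intr=33.1189 cont=32.6590 V=33.1189[EX]; j=2 S=102.9500 intr=0.0000 cont=12.4587 V=12.4587[hold]; j=3 S=152.1685 intr=0.0000 cont=2.2004 V=2.2004[hold]; j=4 S=224.9175 intr=0.0000 cont=0.0000 V=0.0000[hold]  S*(4)=69.6511
k=3: j=0 S=57.2900 intr=45.4800 cont=43.7109 V=45.4800[EX]; j=1 S=84.6793 intr=18.0907 cont=22.4807 V=22.4807[hold]; j=2 S=125.1629 intr=0.0000 cont=7.2452 V=7.2452[hold]; j=3 S=185.0010 intr=0.0000 cont=1.0902 V=1.0902[hold]  S*(3)=57.2900
k=2: j=0 S=69.6511 intr=33.1189 cont=33.4891 V=33.4891[hold]; j=1 S=102.9500 intr=0.0000 cont=14.6691 V=14.6691[hold]; j=2 S=152.1685 intr=0.0000 cont=4.1210 V=4.1210[hold]  S*(2)=-
k=1: j=0 S=84.6793 intr=18.0907 cont=23.7413 V=23.7413[hold]; j=1 S=125.1629 intr=0.0000 cont=9.2763 V=9.2763[hold]  S*(1)=-
k=0: j=0 S=102.9500 intr=0.0000 cont=16.2835 V=16.2835[hold]  S*(0)=-

price = 16.2835
boundary = - - - 57.2900 69.6511 57.2900 69.6511
tree:
16.2835
23.7413 9.2763
33.4891 14.6691 4.1210
45.4800 22.4807 7.2452 1.0902
55.6474 33.1189 12.4587 2.2004 0.0000
64.0103 45.4800 20.7773 4.4410 0.0000 0.0000
70.8891 55.6474 33.1189 8.9634 0.0000 0.0000 0.0000
76.5470 64.0103 45.4800 18.0907 0.0000 0.0000 0.0000 0.0000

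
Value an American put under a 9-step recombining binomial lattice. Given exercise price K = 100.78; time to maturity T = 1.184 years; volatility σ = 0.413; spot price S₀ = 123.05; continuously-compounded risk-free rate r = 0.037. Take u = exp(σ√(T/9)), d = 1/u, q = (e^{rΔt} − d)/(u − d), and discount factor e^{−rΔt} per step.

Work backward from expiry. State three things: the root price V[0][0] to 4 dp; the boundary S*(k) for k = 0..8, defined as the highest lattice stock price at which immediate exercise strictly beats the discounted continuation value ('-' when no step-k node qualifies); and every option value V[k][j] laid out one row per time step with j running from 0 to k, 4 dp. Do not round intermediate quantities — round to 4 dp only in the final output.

price = 9.1103
boundary = - - - - - 58.1836 67.5860 58.1836 67.5860
tree:
9.1103
13.1996 4.7526
18.6227 7.4318 1.8850
25.4736 11.3562 3.2364 0.4334
33.6186 16.8685 5.4726 0.8356 0.0000
42.5964 24.1902 9.0718 1.6113 0.0000 0.0000
50.6908 33.1940 14.6374 3.1068 0.0000 0.0000 0.0000
57.6591 42.5964 22.7194 5.9905 0.0000 0.0000 0.0000 0.0000
63.6580 50.6908 33.1940 11.5509 0.0000 0.0000 0.0000 0.0000 0.0000
68.8223 57.6591 42.5964 22.2722 0.0000 0.0000 0.0000 0.0000 0.0000 0.0000

params: Δt=0.13156 u=1.16160 d=0.86088 q=0.47885 e^(-rΔt)=0.99514
t_9 payoffs: 68.8223 57.6591 42.5964 22.2722 0.0000 0.0000 0.0000 0.0000 0.0000 0.0000
t_8: node(8,0) S=37.1220 payoff=63.6580 vs cont=63.1686 → 63.6580 [stop]  node(8,1) S=50.0892 payoff=50.6908 vs cont=50.2014 → 50.6908 [stop]  node(8,2) S=67.5860 payoff=33.1940 vs cont=32.7047 → 33.1940 [stop]  node(8,3) S=91.1946 payoff=9.5854 vs cont=11.5509 → 11.5509 [wait]  node(8,4) S=123.0500 payoff=0.0000 vs cont=0.0000 → 0.0000 [wait]  node(8,5) S=166.0329 payoff=0.0000 vs cont=0.0000 → 0.0000 [wait]  node(8,6) S=224.0302 payoff=0.0000 vs cont=0.0000 → 0.0000 [wait]  node(8,7) S=302.2867 payoff=0.0000 vs cont=0.0000 → 0.0000 [wait]  node(8,8) S=407.8792 payoff=0.0000 vs cont=0.0000 → 0.0000 [wait]  ⇒ S*(8)=67.5860
t_7: node(7,0) S=43.1209 payoff=57.6591 vs cont=57.1697 → 57.6591 [stop]  node(7,1) S=58.1836 payoff=42.5964 vs cont=42.1071 → 42.5964 [stop]  node(7,2) S=78.5078 payoff=22.2722 vs cont=22.7194 → 22.7194 [wait]  node(7,3) S=105.9316 payoff=0.0000 vs cont=5.9905 → 5.9905 [wait]  node(7,4) S=142.9348 payoff=0.0000 vs cont=0.0000 → 0.0000 [wait]  node(7,5) S=192.8636 payoff=0.0000 vs cont=0.0000 → 0.0000 [wait]  node(7,6) S=260.2333 payoff=0.0000 vs cont=0.0000 → 0.0000 [wait]  node(7,7) S=351.1360 payoff=0.0000 vs cont=0.0000 → 0.0000 [wait]  ⇒ S*(7)=58.1836
t_6: node(6,0) S=50.0892 payoff=50.6908 vs cont=50.2014 → 50.6908 [stop]  node(6,1) S=67.5860 payoff=33.1940 vs cont=32.9178 → 33.1940 [stop]  node(6,2) S=91.1946 payoff=9.5854 vs cont=14.6374 → 14.6374 [wait]  node(6,3) S=123.0500 payoff=0.0000 vs cont=3.1068 → 3.1068 [wait]  node(6,4) S=166.0329 payoff=0.0000 vs cont=0.0000 → 0.0000 [wait]  node(6,5) S=224.0302 payoff=0.0000 vs cont=0.0000 → 0.0000 [wait]  node(6,6) S=302.2867 payoff=0.0000 vs cont=0.0000 → 0.0000 [wait]  ⇒ S*(6)=67.5860
t_5: node(5,0) S=58.1836 payoff=42.5964 vs cont=42.1071 → 42.5964 [stop]  node(5,1) S=78.5078 payoff=22.2722 vs cont=24.1902 → 24.1902 [wait]  node(5,2) S=105.9316 payoff=0.0000 vs cont=9.0718 → 9.0718 [wait]  node(5,3) S=142.9348 payoff=0.0000 vs cont=1.6113 → 1.6113 [wait]  node(5,4) S=192.8636 payoff=0.0000 vs cont=0.0000 → 0.0000 [wait]  node(5,5) S=260.2333 payoff=0.0000 vs cont=0.0000 → 0.0000 [wait]  ⇒ S*(5)=58.1836
t_4: node(4,0) S=67.5860 payoff=33.1940 vs cont=33.6186 → 33.6186 [wait]  node(4,1) S=91.1946 payoff=9.5854 vs cont=16.8685 → 16.8685 [wait]  node(4,2) S=123.0500 payoff=0.0000 vs cont=5.4726 → 5.4726 [wait]  node(4,3) S=166.0329 payoff=0.0000 vs cont=0.8356 → 0.8356 [wait]  node(4,4) S=224.0302 payoff=0.0000 vs cont=0.0000 → 0.0000 [wait]  ⇒ S*(4)=-
t_3: node(3,0) S=78.5078 payoff=22.2722 vs cont=25.4736 → 25.4736 [wait]  node(3,1) S=105.9316 payoff=0.0000 vs cont=11.3562 → 11.3562 [wait]  node(3,2) S=142.9348 payoff=0.0000 vs cont=3.2364 → 3.2364 [wait]  node(3,3) S=192.8636 payoff=0.0000 vs cont=0.4334 → 0.4334 [wait]  ⇒ S*(3)=-
t_2: node(2,0) S=91.1946 payoff=9.5854 vs cont=18.6227 → 18.6227 [wait]  node(2,1) S=123.0500 payoff=0.0000 vs cont=7.4318 → 7.4318 [wait]  node(2,2) S=166.0329 payoff=0.0000 vs cont=1.8850 → 1.8850 [wait]  ⇒ S*(2)=-
t_1: node(1,0) S=105.9316 payoff=0.0000 vs cont=13.1996 → 13.1996 [wait]  node(1,1) S=142.9348 payoff=0.0000 vs cont=4.7526 → 4.7526 [wait]  ⇒ S*(1)=-
t_0: node(0,0) S=123.0500 payoff=0.0000 vs cont=9.1103 → 9.1103 [wait]  ⇒ S*(0)=-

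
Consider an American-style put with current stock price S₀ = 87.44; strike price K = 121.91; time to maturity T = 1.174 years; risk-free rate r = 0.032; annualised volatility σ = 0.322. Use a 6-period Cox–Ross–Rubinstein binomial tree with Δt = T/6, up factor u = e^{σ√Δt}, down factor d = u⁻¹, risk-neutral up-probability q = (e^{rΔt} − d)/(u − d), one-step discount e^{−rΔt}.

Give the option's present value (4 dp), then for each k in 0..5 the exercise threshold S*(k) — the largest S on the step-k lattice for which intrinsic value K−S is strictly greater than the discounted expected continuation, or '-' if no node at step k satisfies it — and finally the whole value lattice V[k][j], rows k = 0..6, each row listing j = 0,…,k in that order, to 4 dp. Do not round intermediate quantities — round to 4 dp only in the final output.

params: Δt=0.19567 u=1.15308 d=0.86724 q=0.48643 e^(-rΔt)=0.99376
t_6 payoffs: 84.7086 72.4474 56.1452 34.4700 5.6509 0.0000 0.0000
t_5: node(5,0) S=42.8961 payoff=79.0139 vs cont=78.2529 → 79.0139 [stop]  node(5,1) S=57.0342 payoff=64.8758 vs cont=64.1149 → 64.8758 [stop]  node(5,2) S=75.8319 payoff=46.0781 vs cont=45.3172 → 46.0781 [stop]  node(5,3) S=100.8251 payoff=21.0849 vs cont=20.3240 → 21.0849 [stop]  node(5,4) S=134.0557 payoff=0.0000 vs cont=2.8840 → 2.8840 [wait]  node(5,5) S=178.2387 payoff=0.0000 vs cont=0.0000 → 0.0000 [wait]  ⇒ S*(5)=100.8251
t_4: node(4,0) S=49.4626 payoff=72.4474 vs cont=71.6865 → 72.4474 [stop]  node(4,1) S=65.7648 payoff=56.1452 vs cont=55.3843 → 56.1452 [stop]  node(4,2) S=87.4400 payoff=34.4700 vs cont=33.7091 → 34.4700 [stop]  node(4,3) S=116.2591 payoff=5.6509 vs cont=12.1552 → 12.1552 [wait]  node(4,4) S=154.5766 payoff=0.0000 vs cont=1.4719 → 1.4719 [wait]  ⇒ S*(4)=87.4400
t_3: node(3,0) S=57.0342 payoff=64.8758 vs cont=64.1149 → 64.8758 [stop]  node(3,1) S=75.8319 payoff=46.0781 vs cont=45.3172 → 46.0781 [stop]  node(3,2) S=100.8251 payoff=21.0849 vs cont=23.4681 → 23.4681 [wait]  node(3,3) S=134.0557 payoff=0.0000 vs cont=6.9151 → 6.9151 [wait]  ⇒ S*(3)=75.8319
t_2: node(2,0) S=65.7648 payoff=56.1452 vs cont=55.3843 → 56.1452 [stop]  node(2,1) S=87.4400 payoff=34.4700 vs cont=34.8611 → 34.8611 [wait]  node(2,2) S=116.2591 payoff=5.6509 vs cont=15.3201 → 15.3201 [wait]  ⇒ S*(2)=65.7648
t_1: node(1,0) S=75.8319 payoff=46.0781 vs cont=45.5062 → 46.0781 [stop]  node(1,1) S=100.8251 payoff=21.0849 vs cont=25.1976 → 25.1976 [wait]  ⇒ S*(1)=75.8319
t_0: node(0,0) S=87.4400 payoff=34.4700 vs cont=35.6971 → 35.6971 [wait]  ⇒ S*(0)=-

price = 35.6971
boundary = - 75.8319 65.7648 75.8319 87.4400 100.8251
tree:
35.6971
46.0781 25.1976
56.1452 34.8611 15.3201
64.8758 46.0781 23.4681 6.9151
72.4474 56.1452 34.4700 12.1552 1.4719
79.0139 64.8758 46.0781 21.0849 2.8840 0.0000
84.7086 72.4474 56.1452 34.4700 5.6509 0.0000 0.0000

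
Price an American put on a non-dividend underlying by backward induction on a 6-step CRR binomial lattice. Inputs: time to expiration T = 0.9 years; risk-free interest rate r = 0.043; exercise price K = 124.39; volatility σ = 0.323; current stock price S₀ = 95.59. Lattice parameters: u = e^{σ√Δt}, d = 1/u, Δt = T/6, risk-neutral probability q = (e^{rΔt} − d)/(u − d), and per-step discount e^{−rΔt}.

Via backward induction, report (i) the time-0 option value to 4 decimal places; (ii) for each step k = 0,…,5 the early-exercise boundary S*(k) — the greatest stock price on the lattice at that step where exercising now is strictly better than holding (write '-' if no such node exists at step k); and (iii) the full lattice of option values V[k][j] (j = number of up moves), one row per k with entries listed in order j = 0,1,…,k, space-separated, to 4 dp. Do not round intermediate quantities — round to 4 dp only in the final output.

price = 30.1146
boundary = - 84.3497 74.4311 84.3497 95.5900 108.3282
tree:
30.1146
40.0403 20.3647
49.9589 29.2591 11.5411
58.7112 40.0403 18.6237 4.4537
66.4343 49.9589 28.8000 8.4673 0.4101
73.2493 58.7112 40.0403 16.0618 0.8166 0.0000
79.2629 66.4343 49.9589 28.8000 1.6261 0.0000 0.0000

params: Δt=0.15000 u=1.13326 d=0.88241 q=0.49456 e^(-rΔt)=0.99357
t_6 payoffs: 79.2629 66.4343 49.9589 28.8000 1.6261 0.0000 0.0000
t_5: node(5,0) S=51.1407 payoff=73.2493 vs cont=72.4495 → 73.2493 [stop]  node(5,1) S=65.6788 payoff=58.7112 vs cont=57.9115 → 58.7112 [stop]  node(5,2) S=84.3497 payoff=40.0403 vs cont=39.2406 → 40.0403 [stop]  node(5,3) S=108.3282 payoff=16.0618 vs cont=15.2621 → 16.0618 [stop]  node(5,4) S=139.1233 payoff=0.0000 vs cont=0.8166 → 0.8166 [wait]  node(5,5) S=178.6726 payoff=0.0000 vs cont=0.0000 → 0.0000 [wait]  ⇒ S*(5)=108.3282
t_4: node(4,0) S=57.9557 payoff=66.4343 vs cont=65.6346 → 66.4343 [stop]  node(4,1) S=74.4311 payoff=49.9589 vs cont=49.1592 → 49.9589 [stop]  node(4,2) S=95.5900 payoff=28.8000 vs cont=28.0003 → 28.8000 [stop]  node(4,3) S=122.7639 payoff=1.6261 vs cont=8.4673 → 8.4673 [wait]  node(4,4) S=157.6627 payoff=0.0000 vs cont=0.4101 → 0.4101 [wait]  ⇒ S*(4)=95.5900
t_3: node(3,0) S=65.6788 payoff=58.7112 vs cont=57.9115 → 58.7112 [stop]  node(3,1) S=84.3497 payoff=40.0403 vs cont=39.2406 → 40.0403 [stop]  node(3,2) S=108.3282 payoff=16.0618 vs cont=18.6237 → 18.6237 [wait]  node(3,3) S=139.1233 payoff=0.0000 vs cont=4.4537 → 4.4537 [wait]  ⇒ S*(3)=84.3497
t_2: node(2,0) S=74.4311 payoff=49.9589 vs cont=49.1592 → 49.9589 [stop]  node(2,1) S=95.5900 payoff=28.8000 vs cont=29.2591 → 29.2591 [wait]  node(2,2) S=122.7639 payoff=1.6261 vs cont=11.5411 → 11.5411 [wait]  ⇒ S*(2)=74.4311
t_1: node(1,0) S=84.3497 payoff=40.0403 vs cont=39.4662 → 40.0403 [stop]  node(1,1) S=108.3282 payoff=16.0618 vs cont=20.3647 → 20.3647 [wait]  ⇒ S*(1)=84.3497
t_0: node(0,0) S=95.5900 payoff=28.8000 vs cont=30.1146 → 30.1146 [wait]  ⇒ S*(0)=-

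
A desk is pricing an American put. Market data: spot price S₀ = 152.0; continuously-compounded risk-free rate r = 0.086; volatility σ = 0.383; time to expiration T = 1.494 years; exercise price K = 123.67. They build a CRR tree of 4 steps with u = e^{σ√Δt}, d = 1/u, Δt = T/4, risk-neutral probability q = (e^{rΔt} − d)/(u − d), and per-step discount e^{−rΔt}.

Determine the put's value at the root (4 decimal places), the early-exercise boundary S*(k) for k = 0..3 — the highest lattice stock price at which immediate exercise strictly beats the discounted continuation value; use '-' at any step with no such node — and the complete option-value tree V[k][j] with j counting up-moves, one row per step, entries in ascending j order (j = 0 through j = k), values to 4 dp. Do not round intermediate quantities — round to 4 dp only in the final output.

params: Δt=0.37350 u=1.26373 d=0.79131 q=0.51084 e^(-rΔt)=0.96839
t_4 payoffs: 64.0731 28.4926 0.0000 0.0000 0.0000
t_3: node(3,0) S=75.3145 payoff=48.3555 vs cont=44.4462 → 48.3555 [stop]  node(3,1) S=120.2787 payoff=3.3913 vs cont=13.4968 → 13.4968 [wait]  node(3,2) S=192.0872 payoff=0.0000 vs cont=0.0000 → 0.0000 [wait]  node(3,3) S=306.7668 payoff=0.0000 vs cont=0.0000 → 0.0000 [wait]  ⇒ S*(3)=75.3145
t_2: node(2,0) S=95.1774 payoff=28.4926 vs cont=29.5825 → 29.5825 [wait]  node(2,1) S=152.0000 payoff=0.0000 vs cont=6.3933 → 6.3933 [wait]  node(2,2) S=242.7467 payoff=0.0000 vs cont=0.0000 → 0.0000 [wait]  ⇒ S*(2)=-
t_1: node(1,0) S=120.2787 payoff=3.3913 vs cont=17.1758 → 17.1758 [wait]  node(1,1) S=192.0872 payoff=0.0000 vs cont=3.0285 → 3.0285 [wait]  ⇒ S*(1)=-
t_0: node(0,0) S=152.0000 payoff=0.0000 vs cont=9.6342 → 9.6342 [wait]  ⇒ S*(0)=-

price = 9.6342
boundary = - - - 75.3145
tree:
9.6342
17.1758 3.0285
29.5825 6.3933 0.0000
48.3555 13.4968 0.0000 0.0000
64.0731 28.4926 0.0000 0.0000 0.0000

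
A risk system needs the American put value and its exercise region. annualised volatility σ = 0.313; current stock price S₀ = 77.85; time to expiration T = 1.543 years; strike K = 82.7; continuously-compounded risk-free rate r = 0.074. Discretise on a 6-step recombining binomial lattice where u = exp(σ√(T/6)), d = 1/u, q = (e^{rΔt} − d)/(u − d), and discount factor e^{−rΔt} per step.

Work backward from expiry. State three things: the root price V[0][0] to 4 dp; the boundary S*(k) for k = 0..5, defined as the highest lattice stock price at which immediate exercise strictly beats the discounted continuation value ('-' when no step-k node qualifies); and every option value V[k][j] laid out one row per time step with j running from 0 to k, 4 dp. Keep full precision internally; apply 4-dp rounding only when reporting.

params: Δt=0.25717 u=1.17202 d=0.85323 q=0.52067 e^(-rΔt)=0.98115
t_6 payoffs: 52.6633 41.4408 26.0252 4.8500 0.0000 0.0000 0.0000
t_5: node(5,0) S=35.2036 payoff=47.4964 vs cont=45.9375 → 47.4964 [stop]  node(5,1) S=48.3566 payoff=34.3434 vs cont=32.7845 → 34.3434 [stop]  node(5,2) S=66.4239 payoff=16.2761 vs cont=14.7172 → 16.2761 [stop]  node(5,3) S=91.2416 payoff=0.0000 vs cont=2.2809 → 2.2809 [wait]  node(5,4) S=125.3320 payoff=0.0000 vs cont=0.0000 → 0.0000 [wait]  node(5,5) S=172.1593 payoff=0.0000 vs cont=0.0000 → 0.0000 [wait]  ⇒ S*(5)=66.4239
t_4: node(4,0) S=41.2592 payoff=41.4408 vs cont=39.8819 → 41.4408 [stop]  node(4,1) S=56.6748 payoff=26.0252 vs cont=24.4663 → 26.0252 [stop]  node(4,2) S=77.8500 payoff=4.8500 vs cont=8.8198 → 8.8198 [wait]  node(4,3) S=106.9369 payoff=0.0000 vs cont=1.0727 → 1.0727 [wait]  node(4,4) S=146.8913 payoff=0.0000 vs cont=0.0000 → 0.0000 [wait]  ⇒ S*(4)=56.6748
t_3: node(3,0) S=48.3566 payoff=34.3434 vs cont=32.7845 → 34.3434 [stop]  node(3,1) S=66.4239 payoff=16.2761 vs cont=16.7452 → 16.7452 [wait]  node(3,2) S=91.2416 payoff=0.0000 vs cont=4.6959 → 4.6959 [wait]  node(3,3) S=125.3320 payoff=0.0000 vs cont=0.5045 → 0.5045 [wait]  ⇒ S*(3)=48.3566
t_2: node(2,0) S=56.6748 payoff=26.0252 vs cont=24.7059 → 26.0252 [stop]  node(2,1) S=77.8500 payoff=4.8500 vs cont=10.2741 → 10.2741 [wait]  node(2,2) S=106.9369 payoff=0.0000 vs cont=2.4662 → 2.4662 [wait]  ⇒ S*(2)=56.6748
t_1: node(1,0) S=66.4239 payoff=16.2761 vs cont=17.4881 → 17.4881 [wait]  node(1,1) S=91.2416 payoff=0.0000 vs cont=6.0917 → 6.0917 [wait]  ⇒ S*(1)=-
t_0: node(0,0) S=77.8500 payoff=4.8500 vs cont=11.3366 → 11.3366 [wait]  ⇒ S*(0)=-

price = 11.3366
boundary = - - 56.6748 48.3566 56.6748 66.4239
tree:
11.3366
17.4881 6.0917
26.0252 10.2741 2.4662
34.3434 16.7452 4.6959 0.5045
41.4408 26.0252 8.8198 1.0727 0.0000
47.4964 34.3434 16.2761 2.2809 0.0000 0.0000
52.6633 41.4408 26.0252 4.8500 0.0000 0.0000 0.0000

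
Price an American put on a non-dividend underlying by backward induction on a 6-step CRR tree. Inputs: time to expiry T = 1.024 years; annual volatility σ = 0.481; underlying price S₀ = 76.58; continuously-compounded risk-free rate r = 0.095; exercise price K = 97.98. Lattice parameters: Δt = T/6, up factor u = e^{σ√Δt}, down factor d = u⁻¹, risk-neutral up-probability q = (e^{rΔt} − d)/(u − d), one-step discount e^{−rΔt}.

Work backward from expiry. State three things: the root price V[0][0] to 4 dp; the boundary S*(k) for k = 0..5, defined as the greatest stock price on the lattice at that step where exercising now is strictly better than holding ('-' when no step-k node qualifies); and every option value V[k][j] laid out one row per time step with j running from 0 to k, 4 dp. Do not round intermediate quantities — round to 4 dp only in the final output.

params: Δt=0.17067 u=1.21983 d=0.81979 q=0.49134 e^(-rΔt)=0.98392
t_6 payoffs: 74.7353 63.3924 46.5143 21.4000 0.0000 0.0000 0.0000
t_5: node(5,0) S=28.3545 payoff=69.6255 vs cont=68.0497 → 69.6255 [stop]  node(5,1) S=42.1910 payoff=55.7890 vs cont=54.2133 → 55.7890 [stop]  node(5,2) S=62.7793 payoff=35.2007 vs cont=33.6249 → 35.2007 [stop]  node(5,3) S=93.4144 payoff=4.5656 vs cont=10.7102 → 10.7102 [wait]  node(5,4) S=138.9988 payoff=0.0000 vs cont=0.0000 → 0.0000 [wait]  node(5,5) S=206.8275 payoff=0.0000 vs cont=0.0000 → 0.0000 [wait]  ⇒ S*(5)=62.7793
t_4: node(4,0) S=34.5876 payoff=63.3924 vs cont=61.8166 → 63.3924 [stop]  node(4,1) S=51.4657 payoff=46.5143 vs cont=44.9385 → 46.5143 [stop]  node(4,2) S=76.5800 payoff=21.4000 vs cont=22.7948 → 22.7948 [wait]  node(4,3) S=113.9495 payoff=0.0000 vs cont=5.3602 → 5.3602 [wait]  node(4,4) S=169.5547 payoff=0.0000 vs cont=0.0000 → 0.0000 [wait]  ⇒ S*(4)=51.4657
t_3: node(3,0) S=42.1910 payoff=55.7890 vs cont=54.2133 → 55.7890 [stop]  node(3,1) S=62.7793 payoff=35.2007 vs cont=34.2992 → 35.2007 [stop]  node(3,2) S=93.4144 payoff=4.5656 vs cont=13.9995 → 13.9995 [wait]  node(3,3) S=138.9988 payoff=0.0000 vs cont=2.6826 → 2.6826 [wait]  ⇒ S*(3)=62.7793
t_2: node(2,0) S=51.4657 payoff=46.5143 vs cont=44.9385 → 46.5143 [stop]  node(2,1) S=76.5800 payoff=21.4000 vs cont=24.3850 → 24.3850 [wait]  node(2,2) S=113.9495 payoff=0.0000 vs cont=8.3033 → 8.3033 [wait]  ⇒ S*(2)=51.4657
t_1: node(1,0) S=62.7793 payoff=35.2007 vs cont=35.0680 → 35.2007 [stop]  node(1,1) S=93.4144 payoff=4.5656 vs cont=16.2183 → 16.2183 [wait]  ⇒ S*(1)=62.7793
t_0: node(0,0) S=76.5800 payoff=21.4000 vs cont=25.4576 → 25.4576 [wait]  ⇒ S*(0)=-

price = 25.4576
boundary = - 62.7793 51.4657 62.7793 51.4657 62.7793
tree:
25.4576
35.2007 16.2183
46.5143 24.3850 8.3033
55.7890 35.2007 13.9995 2.6826
63.3924 46.5143 22.7948 5.3602 0.0000
69.6255 55.7890 35.2007 10.7102 0.0000 0.0000
74.7353 63.3924 46.5143 21.4000 0.0000 0.0000 0.0000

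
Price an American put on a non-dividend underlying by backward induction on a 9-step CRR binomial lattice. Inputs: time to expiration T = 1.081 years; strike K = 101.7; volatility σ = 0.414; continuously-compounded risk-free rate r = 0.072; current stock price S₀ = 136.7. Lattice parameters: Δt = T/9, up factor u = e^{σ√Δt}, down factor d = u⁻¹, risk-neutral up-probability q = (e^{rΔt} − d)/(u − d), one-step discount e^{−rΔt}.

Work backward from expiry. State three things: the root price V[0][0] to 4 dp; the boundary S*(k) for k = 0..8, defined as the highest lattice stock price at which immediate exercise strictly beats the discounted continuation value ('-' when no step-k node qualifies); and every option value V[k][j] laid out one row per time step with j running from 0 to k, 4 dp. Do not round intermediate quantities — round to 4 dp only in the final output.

params: Δt=0.12011 u=1.15428 d=0.86634 q=0.49436 e^(-rΔt)=0.99139
t_9 payoffs: 64.1202 51.6297 34.9878 12.8146 0.0000 0.0000 0.0000 0.0000 0.0000 0.0000
t_8: node(8,0) S=43.3778 payoff=58.3222 vs cont=57.4465 → 58.3222 [stop]  node(8,1) S=57.7953 payoff=43.9047 vs cont=43.0290 → 43.9047 [stop]  node(8,2) S=77.0048 payoff=24.6952 vs cont=23.8195 → 24.6952 [stop]  node(8,3) S=102.5990 payoff=0.0000 vs cont=6.4238 → 6.4238 [wait]  node(8,4) S=136.7000 payoff=0.0000 vs cont=0.0000 → 0.0000 [wait]  node(8,5) S=182.1352 payoff=0.0000 vs cont=0.0000 → 0.0000 [wait]  node(8,6) S=242.6717 payoff=0.0000 vs cont=0.0000 → 0.0000 [wait]  node(8,7) S=323.3288 payoff=0.0000 vs cont=0.0000 → 0.0000 [wait]  node(8,8) S=430.7941 payoff=0.0000 vs cont=0.0000 → 0.0000 [wait]  ⇒ S*(8)=77.0048
t_7: node(7,0) S=50.0703 payoff=51.6297 vs cont=50.7540 → 51.6297 [stop]  node(7,1) S=66.7122 payoff=34.9878 vs cont=34.1121 → 34.9878 [stop]  node(7,2) S=88.8854 payoff=12.8146 vs cont=15.5278 → 15.5278 [wait]  node(7,3) S=118.4284 payoff=0.0000 vs cont=3.2202 → 3.2202 [wait]  node(7,4) S=157.7906 payoff=0.0000 vs cont=0.0000 → 0.0000 [wait]  node(7,5) S=210.2357 payoff=0.0000 vs cont=0.0000 → 0.0000 [wait]  node(7,6) S=280.1120 payoff=0.0000 vs cont=0.0000 → 0.0000 [wait]  node(7,7) S=373.2133 payoff=0.0000 vs cont=0.0000 → 0.0000 [wait]  ⇒ S*(7)=66.7122
t_6: node(6,0) S=57.7953 payoff=43.9047 vs cont=43.0290 → 43.9047 [stop]  node(6,1) S=77.0048 payoff=24.6952 vs cont=25.1492 → 25.1492 [wait]  node(6,2) S=102.5990 payoff=0.0000 vs cont=9.3622 → 9.3622 [wait]  node(6,3) S=136.7000 payoff=0.0000 vs cont=1.6143 → 1.6143 [wait]  node(6,4) S=182.1352 payoff=0.0000 vs cont=0.0000 → 0.0000 [wait]  node(6,5) S=242.6717 payoff=0.0000 vs cont=0.0000 → 0.0000 [wait]  node(6,6) S=323.3288 payoff=0.0000 vs cont=0.0000 → 0.0000 [wait]  ⇒ S*(6)=57.7953
t_5: node(5,0) S=66.7122 payoff=34.9878 vs cont=34.3346 → 34.9878 [stop]  node(5,1) S=88.8854 payoff=12.8146 vs cont=17.1954 → 17.1954 [wait]  node(5,2) S=118.4284 payoff=0.0000 vs cont=5.4843 → 5.4843 [wait]  node(5,3) S=157.7906 payoff=0.0000 vs cont=0.8092 → 0.8092 [wait]  node(5,4) S=210.2357 payoff=0.0000 vs cont=0.0000 → 0.0000 [wait]  node(5,5) S=280.1120 payoff=0.0000 vs cont=0.0000 → 0.0000 [wait]  ⇒ S*(5)=66.7122
t_4: node(4,0) S=77.0048 payoff=24.6952 vs cont=25.9665 → 25.9665 [wait]  node(4,1) S=102.5990 payoff=0.0000 vs cont=11.3078 → 11.3078 [wait]  node(4,2) S=136.7000 payoff=0.0000 vs cont=3.1458 → 3.1458 [wait]  node(4,3) S=182.1352 payoff=0.0000 vs cont=0.4057 → 0.4057 [wait]  node(4,4) S=242.6717 payoff=0.0000 vs cont=0.0000 → 0.0000 [wait]  ⇒ S*(4)=-
t_3: node(3,0) S=88.8854 payoff=12.8146 vs cont=18.5587 → 18.5587 [wait]  node(3,1) S=118.4284 payoff=0.0000 vs cont=7.2103 → 7.2103 [wait]  node(3,2) S=157.7906 payoff=0.0000 vs cont=1.7758 → 1.7758 [wait]  node(3,3) S=210.2357 payoff=0.0000 vs cont=0.2033 → 0.2033 [wait]  ⇒ S*(3)=-
t_2: node(2,0) S=102.5990 payoff=0.0000 vs cont=12.8370 → 12.8370 [wait]  node(2,1) S=136.7000 payoff=0.0000 vs cont=4.4847 → 4.4847 [wait]  node(2,2) S=182.1352 payoff=0.0000 vs cont=0.9898 → 0.9898 [wait]  ⇒ S*(2)=-
t_1: node(1,0) S=118.4284 payoff=0.0000 vs cont=8.6331 → 8.6331 [wait]  node(1,1) S=157.7906 payoff=0.0000 vs cont=2.7333 → 2.7333 [wait]  ⇒ S*(1)=-
t_0: node(0,0) S=136.7000 payoff=0.0000 vs cont=5.6673 → 5.6673 [wait]  ⇒ S*(0)=-

price = 5.6673
boundary = - - - - - 66.7122 57.7953 66.7122 77.0048
tree:
5.6673
8.6331 2.7333
12.8370 4.4847 0.9898
18.5587 7.2103 1.7758 0.2033
25.9665 11.3078 3.1458 0.4057 0.0000
34.9878 17.1954 5.4843 0.8092 0.0000 0.0000
43.9047 25.1492 9.3622 1.6143 0.0000 0.0000 0.0000
51.6297 34.9878 15.5278 3.2202 0.0000 0.0000 0.0000 0.0000
58.3222 43.9047 24.6952 6.4238 0.0000 0.0000 0.0000 0.0000 0.0000
64.1202 51.6297 34.9878 12.8146 0.0000 0.0000 0.0000 0.0000 0.0000 0.0000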